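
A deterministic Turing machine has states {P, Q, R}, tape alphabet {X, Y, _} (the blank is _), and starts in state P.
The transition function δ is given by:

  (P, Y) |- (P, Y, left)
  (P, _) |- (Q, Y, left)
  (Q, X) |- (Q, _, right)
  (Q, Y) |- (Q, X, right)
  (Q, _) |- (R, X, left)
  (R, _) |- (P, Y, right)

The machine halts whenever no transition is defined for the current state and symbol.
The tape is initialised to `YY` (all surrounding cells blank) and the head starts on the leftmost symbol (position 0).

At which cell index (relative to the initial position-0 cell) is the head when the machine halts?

-2

state=P head=0 tape=___[Y]Y   (P,Y)→(P,Y,left)
state=P head=-1 tape=__[_]YY   (P,_)→(Q,Y,left)
state=Q head=-2 tape=_[_]YYY   (Q,_)→(R,X,left)
state=R head=-3 tape=[_]XYYY   (R,_)→(P,Y,right)
state=P head=-2 tape=Y[X]YYY
At halt the head is at cell -2.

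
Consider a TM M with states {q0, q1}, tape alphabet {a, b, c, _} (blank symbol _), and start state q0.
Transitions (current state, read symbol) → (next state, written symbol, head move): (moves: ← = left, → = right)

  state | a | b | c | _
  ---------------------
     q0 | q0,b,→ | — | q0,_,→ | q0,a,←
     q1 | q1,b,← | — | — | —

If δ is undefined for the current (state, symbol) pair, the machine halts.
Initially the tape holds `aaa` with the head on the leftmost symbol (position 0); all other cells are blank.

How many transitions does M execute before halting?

4

q0 | [a]aa_   read a → write b, move →, go to q0
q0 | b[a]a_   read a → write b, move →, go to q0
q0 | bb[a]_   read a → write b, move →, go to q0
q0 | bbb[_]   read _ → write a, move ←, go to q0
q0 | bb[b]a
M halts after 4 transitions.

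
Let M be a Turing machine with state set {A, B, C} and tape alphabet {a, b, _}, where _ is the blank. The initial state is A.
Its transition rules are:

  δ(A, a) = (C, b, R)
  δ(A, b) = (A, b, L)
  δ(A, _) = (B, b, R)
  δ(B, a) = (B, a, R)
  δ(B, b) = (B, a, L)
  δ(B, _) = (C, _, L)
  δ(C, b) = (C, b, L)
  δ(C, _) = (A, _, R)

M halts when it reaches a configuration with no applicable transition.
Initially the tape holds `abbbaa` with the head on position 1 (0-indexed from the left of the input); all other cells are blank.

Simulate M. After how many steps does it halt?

26

A | ___a[b]bbaa_   read b → write b, move L, go to A
A | ___[a]bbbaa_   read a → write b, move R, go to C
C | ___b[b]bbaa_   read b → write b, move L, go to C
C | ___[b]bbbaa_   read b → write b, move L, go to C
C | __[_]bbbbaa_   read _ → write _, move R, go to A
A | ___[b]bbbaa_   read b → write b, move L, go to A
A | __[_]bbbbaa_   read _ → write b, move R, go to B
B | __b[b]bbbaa_   read b → write a, move L, go to B
B | __[b]abbbaa_   read b → write a, move L, go to B
B | _[_]aabbbaa_   read _ → write _, move L, go to C
C | [_]_aabbbaa_   read _ → write _, move R, go to A
A | _[_]aabbbaa_   read _ → write b, move R, go to B
B | _b[a]abbbaa_   read a → write a, move R, go to B
B | _ba[a]bbbaa_   read a → write a, move R, go to B
B | _baa[b]bbaa_   read b → write a, move L, go to B
B | _ba[a]abbaa_   read a → write a, move R, go to B
B | _baa[a]bbaa_   read a → write a, move R, go to B
B | _baaa[b]baa_   read b → write a, move L, go to B
B | _baa[a]abaa_   read a → write a, move R, go to B
B | _baaa[a]baa_   read a → write a, move R, go to B
B | _baaaa[b]aa_   read b → write a, move L, go to B
B | _baaa[a]aaa_   read a → write a, move R, go to B
B | _baaaa[a]aa_   read a → write a, move R, go to B
B | _baaaaa[a]a_   read a → write a, move R, go to B
B | _baaaaaa[a]_   read a → write a, move R, go to B
B | _baaaaaaa[_]   read _ → write _, move L, go to C
C | _baaaaaa[a]_
M halts after 26 transitions.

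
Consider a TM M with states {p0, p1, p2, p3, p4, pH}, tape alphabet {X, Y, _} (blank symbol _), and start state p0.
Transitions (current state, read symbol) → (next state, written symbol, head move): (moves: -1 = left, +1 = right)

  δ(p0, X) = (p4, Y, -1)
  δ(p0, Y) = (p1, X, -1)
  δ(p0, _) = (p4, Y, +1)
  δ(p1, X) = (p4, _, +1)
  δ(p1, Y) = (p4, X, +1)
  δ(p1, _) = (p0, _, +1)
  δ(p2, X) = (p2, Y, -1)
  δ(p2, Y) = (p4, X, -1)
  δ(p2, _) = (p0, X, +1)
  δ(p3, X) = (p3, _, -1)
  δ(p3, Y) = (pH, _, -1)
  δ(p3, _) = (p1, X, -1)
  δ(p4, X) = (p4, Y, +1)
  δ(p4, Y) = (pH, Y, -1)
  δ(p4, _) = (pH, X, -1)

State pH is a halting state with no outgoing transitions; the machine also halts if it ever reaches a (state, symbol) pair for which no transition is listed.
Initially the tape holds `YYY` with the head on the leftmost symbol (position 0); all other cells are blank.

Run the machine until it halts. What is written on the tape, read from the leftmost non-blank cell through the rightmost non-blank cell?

XYYY

state=p0 head=0 tape=__[Y]YY   (p0,Y)→(p1,X,-1)
state=p1 head=-1 tape=_[_]XYY   (p1,_)→(p0,_,+1)
state=p0 head=0 tape=__[X]YY   (p0,X)→(p4,Y,-1)
state=p4 head=-1 tape=_[_]YYY   (p4,_)→(pH,X,-1)
state=pH head=-2 tape=[_]XYYY
The non-blank tape span at halt is XYYY.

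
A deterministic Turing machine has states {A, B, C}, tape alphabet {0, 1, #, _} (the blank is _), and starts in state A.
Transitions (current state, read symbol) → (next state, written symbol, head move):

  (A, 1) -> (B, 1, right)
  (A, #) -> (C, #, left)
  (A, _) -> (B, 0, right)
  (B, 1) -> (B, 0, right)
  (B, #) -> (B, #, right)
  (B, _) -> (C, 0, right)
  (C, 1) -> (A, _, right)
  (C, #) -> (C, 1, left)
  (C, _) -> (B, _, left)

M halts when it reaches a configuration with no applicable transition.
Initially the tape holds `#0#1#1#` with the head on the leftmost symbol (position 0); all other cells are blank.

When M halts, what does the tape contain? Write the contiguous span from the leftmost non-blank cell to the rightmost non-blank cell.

A | __[#]0#1#1#   read # → write #, move left, go to C
C | _[_]#0#1#1#   read _ → write _, move left, go to B
B | [_]_#0#1#1#   read _ → write 0, move right, go to C
C | 0[_]#0#1#1#   read _ → write _, move left, go to B
B | [0]_#0#1#1#
The non-blank tape span at halt is 0_#0#1#1#.

0_#0#1#1#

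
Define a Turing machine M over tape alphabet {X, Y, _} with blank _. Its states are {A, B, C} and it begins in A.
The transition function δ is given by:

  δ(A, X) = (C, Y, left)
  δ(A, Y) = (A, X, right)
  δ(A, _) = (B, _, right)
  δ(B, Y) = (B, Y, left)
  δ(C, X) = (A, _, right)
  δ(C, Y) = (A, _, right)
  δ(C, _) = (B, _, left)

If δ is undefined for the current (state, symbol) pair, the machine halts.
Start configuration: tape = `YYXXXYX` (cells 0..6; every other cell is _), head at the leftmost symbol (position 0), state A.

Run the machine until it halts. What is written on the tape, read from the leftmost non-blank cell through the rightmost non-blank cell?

A | [Y]YXXXYX__   read Y → write X, move right, go to A
A | X[Y]XXXYX__   read Y → write X, move right, go to A
A | XX[X]XXYX__   read X → write Y, move left, go to C
C | X[X]YXXYX__   read X → write _, move right, go to A
A | X_[Y]XXYX__   read Y → write X, move right, go to A
A | X_X[X]XYX__   read X → write Y, move left, go to C
C | X_[X]YXYX__   read X → write _, move right, go to A
A | X__[Y]XYX__   read Y → write X, move right, go to A
A | X__X[X]YX__   read X → write Y, move left, go to C
C | X__[X]YYX__   read X → write _, move right, go to A
A | X___[Y]YX__   read Y → write X, move right, go to A
A | X___X[Y]X__   read Y → write X, move right, go to A
A | X___XX[X]__   read X → write Y, move left, go to C
C | X___X[X]Y__   read X → write _, move right, go to A
A | X___X_[Y]__   read Y → write X, move right, go to A
A | X___X_X[_]_   read _ → write _, move right, go to B
B | X___X_X_[_]
The non-blank tape span at halt is X___X_X.

X___X_X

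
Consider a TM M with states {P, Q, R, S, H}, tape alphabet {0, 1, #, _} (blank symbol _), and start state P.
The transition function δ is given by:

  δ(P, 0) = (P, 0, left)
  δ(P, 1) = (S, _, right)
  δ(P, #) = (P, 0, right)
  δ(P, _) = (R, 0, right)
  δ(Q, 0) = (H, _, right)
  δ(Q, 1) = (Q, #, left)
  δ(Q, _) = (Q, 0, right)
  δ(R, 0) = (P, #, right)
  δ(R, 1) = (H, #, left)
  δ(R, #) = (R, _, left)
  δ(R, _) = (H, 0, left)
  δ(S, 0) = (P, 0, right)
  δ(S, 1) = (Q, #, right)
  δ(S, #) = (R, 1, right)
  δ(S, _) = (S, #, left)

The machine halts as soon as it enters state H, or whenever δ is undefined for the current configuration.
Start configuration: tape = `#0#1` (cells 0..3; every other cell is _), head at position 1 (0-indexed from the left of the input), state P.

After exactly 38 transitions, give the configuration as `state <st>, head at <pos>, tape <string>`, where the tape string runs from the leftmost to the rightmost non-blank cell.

state=P head=1 tape=_____#[0]#1   (P,0)→(P,0,left)
state=P head=0 tape=_____[#]0#1   (P,#)→(P,0,right)
state=P head=1 tape=_____0[0]#1   (P,0)→(P,0,left)
state=P head=0 tape=_____[0]0#1   (P,0)→(P,0,left)
state=P head=-1 tape=____[_]00#1   (P,_)→(R,0,right)
state=R head=0 tape=____0[0]0#1   (R,0)→(P,#,right)
state=P head=1 tape=____0#[0]#1   (P,0)→(P,0,left)
state=P head=0 tape=____0[#]0#1   (P,#)→(P,0,right)
state=P head=1 tape=____00[0]#1   (P,0)→(P,0,left)
state=P head=0 tape=____0[0]0#1   (P,0)→(P,0,left)
state=P head=-1 tape=____[0]00#1   (P,0)→(P,0,left)
state=P head=-2 tape=___[_]000#1   (P,_)→(R,0,right)
state=R head=-1 tape=___0[0]00#1   (R,0)→(P,#,right)
state=P head=0 tape=___0#[0]0#1   (P,0)→(P,0,left)
state=P head=-1 tape=___0[#]00#1   (P,#)→(P,0,right)
state=P head=0 tape=___00[0]0#1   (P,0)→(P,0,left)
state=P head=-1 tape=___0[0]00#1   (P,0)→(P,0,left)
state=P head=-2 tape=___[0]000#1   (P,0)→(P,0,left)
state=P head=-3 tape=__[_]0000#1   (P,_)→(R,0,right)
state=R head=-2 tape=__0[0]000#1   (R,0)→(P,#,right)
state=P head=-1 tape=__0#[0]00#1   (P,0)→(P,0,left)
state=P head=-2 tape=__0[#]000#1   (P,#)→(P,0,right)
state=P head=-1 tape=__00[0]00#1   (P,0)→(P,0,left)
state=P head=-2 tape=__0[0]000#1   (P,0)→(P,0,left)
state=P head=-3 tape=__[0]0000#1   (P,0)→(P,0,left)
state=P head=-4 tape=_[_]00000#1   (P,_)→(R,0,right)
state=R head=-3 tape=_0[0]0000#1   (R,0)→(P,#,right)
state=P head=-2 tape=_0#[0]000#1   (P,0)→(P,0,left)
state=P head=-3 tape=_0[#]0000#1   (P,#)→(P,0,right)
state=P head=-2 tape=_00[0]000#1   (P,0)→(P,0,left)
state=P head=-3 tape=_0[0]0000#1   (P,0)→(P,0,left)
state=P head=-4 tape=_[0]00000#1   (P,0)→(P,0,left)
state=P head=-5 tape=[_]000000#1   (P,_)→(R,0,right)
state=R head=-4 tape=0[0]00000#1   (R,0)→(P,#,right)
state=P head=-3 tape=0#[0]0000#1   (P,0)→(P,0,left)
state=P head=-4 tape=0[#]00000#1   (P,#)→(P,0,right)
state=P head=-3 tape=00[0]0000#1   (P,0)→(P,0,left)
state=P head=-4 tape=0[0]00000#1   (P,0)→(P,0,left)
state=P head=-5 tape=[0]000000#1
After 38 steps: state P, head at -5, tape 0000000#1.

state P, head at -5, tape 0000000#1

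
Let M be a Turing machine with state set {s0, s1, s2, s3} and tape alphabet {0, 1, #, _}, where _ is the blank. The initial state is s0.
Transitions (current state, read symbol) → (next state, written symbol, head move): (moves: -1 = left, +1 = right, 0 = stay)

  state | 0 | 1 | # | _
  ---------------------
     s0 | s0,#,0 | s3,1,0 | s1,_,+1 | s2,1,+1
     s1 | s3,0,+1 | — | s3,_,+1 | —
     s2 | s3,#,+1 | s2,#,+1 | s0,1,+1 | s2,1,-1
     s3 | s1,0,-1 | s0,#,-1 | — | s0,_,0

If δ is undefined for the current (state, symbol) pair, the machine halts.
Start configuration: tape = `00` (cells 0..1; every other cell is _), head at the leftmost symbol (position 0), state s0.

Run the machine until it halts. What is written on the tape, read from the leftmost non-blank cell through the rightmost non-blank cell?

0__#

state=s0 head=0 tape=[0]0___   (s0,0)→(s0,#,0)
state=s0 head=0 tape=[#]0___   (s0,#)→(s1,_,+1)
state=s1 head=1 tape=_[0]___   (s1,0)→(s3,0,+1)
state=s3 head=2 tape=_0[_]__   (s3,_)→(s0,_,0)
state=s0 head=2 tape=_0[_]__   (s0,_)→(s2,1,+1)
state=s2 head=3 tape=_01[_]_   (s2,_)→(s2,1,-1)
state=s2 head=2 tape=_0[1]1_   (s2,1)→(s2,#,+1)
state=s2 head=3 tape=_0#[1]_   (s2,1)→(s2,#,+1)
state=s2 head=4 tape=_0##[_]   (s2,_)→(s2,1,-1)
state=s2 head=3 tape=_0#[#]1   (s2,#)→(s0,1,+1)
state=s0 head=4 tape=_0#1[1]   (s0,1)→(s3,1,0)
state=s3 head=4 tape=_0#1[1]   (s3,1)→(s0,#,-1)
state=s0 head=3 tape=_0#[1]#   (s0,1)→(s3,1,0)
state=s3 head=3 tape=_0#[1]#   (s3,1)→(s0,#,-1)
state=s0 head=2 tape=_0[#]##   (s0,#)→(s1,_,+1)
state=s1 head=3 tape=_0_[#]#   (s1,#)→(s3,_,+1)
state=s3 head=4 tape=_0__[#]
The non-blank tape span at halt is 0__#.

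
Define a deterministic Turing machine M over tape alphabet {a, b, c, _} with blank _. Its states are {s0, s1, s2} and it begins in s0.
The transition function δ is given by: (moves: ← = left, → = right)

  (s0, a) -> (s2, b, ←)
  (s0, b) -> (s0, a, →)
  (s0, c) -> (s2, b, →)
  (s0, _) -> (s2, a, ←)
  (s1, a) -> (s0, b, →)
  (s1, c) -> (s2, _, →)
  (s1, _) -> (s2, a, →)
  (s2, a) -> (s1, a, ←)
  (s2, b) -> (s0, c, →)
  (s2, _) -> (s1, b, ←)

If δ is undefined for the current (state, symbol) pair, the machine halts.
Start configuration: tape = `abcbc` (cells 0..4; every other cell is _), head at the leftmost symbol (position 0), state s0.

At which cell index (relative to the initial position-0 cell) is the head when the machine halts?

state=s0 head=0 tape=__[a]bcbc_   (s0,a)→(s2,b,←)
state=s2 head=-1 tape=_[_]bbcbc_   (s2,_)→(s1,b,←)
state=s1 head=-2 tape=[_]bbbcbc_   (s1,_)→(s2,a,→)
state=s2 head=-1 tape=a[b]bbcbc_   (s2,b)→(s0,c,→)
state=s0 head=0 tape=ac[b]bcbc_   (s0,b)→(s0,a,→)
state=s0 head=1 tape=aca[b]cbc_   (s0,b)→(s0,a,→)
state=s0 head=2 tape=acaa[c]bc_   (s0,c)→(s2,b,→)
state=s2 head=3 tape=acaab[b]c_   (s2,b)→(s0,c,→)
state=s0 head=4 tape=acaabc[c]_   (s0,c)→(s2,b,→)
state=s2 head=5 tape=acaabcb[_]   (s2,_)→(s1,b,←)
state=s1 head=4 tape=acaabc[b]b
At halt the head is at cell 4.

4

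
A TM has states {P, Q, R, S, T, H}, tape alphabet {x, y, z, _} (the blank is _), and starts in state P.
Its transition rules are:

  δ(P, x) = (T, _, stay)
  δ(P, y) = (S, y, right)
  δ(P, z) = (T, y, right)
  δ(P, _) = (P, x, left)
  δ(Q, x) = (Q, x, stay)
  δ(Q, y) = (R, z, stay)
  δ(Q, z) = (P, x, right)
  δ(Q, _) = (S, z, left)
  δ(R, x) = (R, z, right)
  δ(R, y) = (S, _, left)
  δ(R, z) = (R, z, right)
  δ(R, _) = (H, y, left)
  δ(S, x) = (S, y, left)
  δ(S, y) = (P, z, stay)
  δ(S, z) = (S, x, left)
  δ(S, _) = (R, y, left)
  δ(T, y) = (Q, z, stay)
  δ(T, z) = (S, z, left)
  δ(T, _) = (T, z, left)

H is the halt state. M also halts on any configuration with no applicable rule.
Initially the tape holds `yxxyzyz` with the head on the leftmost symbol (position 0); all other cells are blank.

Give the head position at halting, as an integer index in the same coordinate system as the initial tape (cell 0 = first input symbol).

state=P head=0 tape=[y]xxyzyz   (P,y)→(S,y,right)
state=S head=1 tape=y[x]xyzyz   (S,x)→(S,y,left)
state=S head=0 tape=[y]yxyzyz   (S,y)→(P,z,stay)
state=P head=0 tape=[z]yxyzyz   (P,z)→(T,y,right)
state=T head=1 tape=y[y]xyzyz   (T,y)→(Q,z,stay)
state=Q head=1 tape=y[z]xyzyz   (Q,z)→(P,x,right)
state=P head=2 tape=yx[x]yzyz   (P,x)→(T,_,stay)
state=T head=2 tape=yx[_]yzyz   (T,_)→(T,z,left)
state=T head=1 tape=y[x]zyzyz
At halt the head is at cell 1.

1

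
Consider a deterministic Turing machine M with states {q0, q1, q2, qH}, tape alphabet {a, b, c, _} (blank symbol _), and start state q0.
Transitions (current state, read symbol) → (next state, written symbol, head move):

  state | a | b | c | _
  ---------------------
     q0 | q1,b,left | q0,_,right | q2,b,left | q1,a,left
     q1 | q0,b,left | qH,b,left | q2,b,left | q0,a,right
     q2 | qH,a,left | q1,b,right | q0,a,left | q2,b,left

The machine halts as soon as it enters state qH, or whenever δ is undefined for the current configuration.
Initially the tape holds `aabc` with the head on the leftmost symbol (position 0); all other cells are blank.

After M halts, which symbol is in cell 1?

state=q0 head=0 tape=_[a]abc   (q0,a)→(q1,b,left)
state=q1 head=-1 tape=[_]babc   (q1,_)→(q0,a,right)
state=q0 head=0 tape=a[b]abc   (q0,b)→(q0,_,right)
state=q0 head=1 tape=a_[a]bc   (q0,a)→(q1,b,left)
state=q1 head=0 tape=a[_]bbc   (q1,_)→(q0,a,right)
state=q0 head=1 tape=aa[b]bc   (q0,b)→(q0,_,right)
state=q0 head=2 tape=aa_[b]c   (q0,b)→(q0,_,right)
state=q0 head=3 tape=aa__[c]   (q0,c)→(q2,b,left)
state=q2 head=2 tape=aa_[_]b   (q2,_)→(q2,b,left)
state=q2 head=1 tape=aa[_]bb   (q2,_)→(q2,b,left)
state=q2 head=0 tape=a[a]bbb   (q2,a)→(qH,a,left)
state=qH head=-1 tape=[a]abbb
Cell 1 holds b when M halts.

b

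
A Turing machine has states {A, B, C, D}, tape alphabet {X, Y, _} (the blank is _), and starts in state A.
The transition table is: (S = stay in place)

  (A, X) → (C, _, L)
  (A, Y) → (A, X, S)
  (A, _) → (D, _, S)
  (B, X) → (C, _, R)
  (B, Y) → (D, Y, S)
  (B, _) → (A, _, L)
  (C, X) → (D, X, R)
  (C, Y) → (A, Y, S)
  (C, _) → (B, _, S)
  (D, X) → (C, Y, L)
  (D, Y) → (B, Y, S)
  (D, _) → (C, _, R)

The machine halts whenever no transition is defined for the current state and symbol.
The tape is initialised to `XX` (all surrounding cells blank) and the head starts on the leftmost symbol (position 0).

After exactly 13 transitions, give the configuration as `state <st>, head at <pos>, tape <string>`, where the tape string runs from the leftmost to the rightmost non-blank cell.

A | __[X]X   read X → write _, move L, go to C
C | _[_]_X   read _ → write _, move S, go to B
B | _[_]_X   read _ → write _, move L, go to A
A | [_]__X   read _ → write _, move S, go to D
D | [_]__X   read _ → write _, move R, go to C
C | _[_]_X   read _ → write _, move S, go to B
B | _[_]_X   read _ → write _, move L, go to A
A | [_]__X   read _ → write _, move S, go to D
D | [_]__X   read _ → write _, move R, go to C
C | _[_]_X   read _ → write _, move S, go to B
B | _[_]_X   read _ → write _, move L, go to A
A | [_]__X   read _ → write _, move S, go to D
D | [_]__X   read _ → write _, move R, go to C
C | _[_]_X
After 13 steps: state C, head at -1, tape X.

state C, head at -1, tape X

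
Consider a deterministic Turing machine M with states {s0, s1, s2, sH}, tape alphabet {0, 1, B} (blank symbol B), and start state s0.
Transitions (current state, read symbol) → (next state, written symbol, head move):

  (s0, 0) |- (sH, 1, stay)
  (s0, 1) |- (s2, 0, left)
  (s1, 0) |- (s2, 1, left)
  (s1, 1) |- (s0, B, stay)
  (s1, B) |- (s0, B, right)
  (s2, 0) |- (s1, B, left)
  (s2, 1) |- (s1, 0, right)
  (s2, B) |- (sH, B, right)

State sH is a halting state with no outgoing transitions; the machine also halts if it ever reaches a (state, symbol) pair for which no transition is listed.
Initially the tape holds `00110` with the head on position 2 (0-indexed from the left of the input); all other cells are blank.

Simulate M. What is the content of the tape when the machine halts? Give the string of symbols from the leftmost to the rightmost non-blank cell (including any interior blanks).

state=s0 head=2 tape=B00[1]10   (s0,1)→(s2,0,left)
state=s2 head=1 tape=B0[0]010   (s2,0)→(s1,B,left)
state=s1 head=0 tape=B[0]B010   (s1,0)→(s2,1,left)
state=s2 head=-1 tape=[B]1B010   (s2,B)→(sH,B,right)
state=sH head=0 tape=B[1]B010
The non-blank tape span at halt is 1B010.

1B010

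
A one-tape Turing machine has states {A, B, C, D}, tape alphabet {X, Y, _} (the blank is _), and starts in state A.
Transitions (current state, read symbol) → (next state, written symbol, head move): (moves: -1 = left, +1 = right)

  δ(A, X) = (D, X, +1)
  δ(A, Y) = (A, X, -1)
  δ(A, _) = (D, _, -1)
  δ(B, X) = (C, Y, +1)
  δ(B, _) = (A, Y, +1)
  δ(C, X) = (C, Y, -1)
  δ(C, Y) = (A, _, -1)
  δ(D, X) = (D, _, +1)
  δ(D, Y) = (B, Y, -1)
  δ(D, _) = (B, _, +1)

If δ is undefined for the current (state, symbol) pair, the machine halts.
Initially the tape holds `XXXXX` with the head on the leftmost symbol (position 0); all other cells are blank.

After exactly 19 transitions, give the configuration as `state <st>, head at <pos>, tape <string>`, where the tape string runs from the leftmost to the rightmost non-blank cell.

state=A head=0 tape=[X]XXXX_____   (A,X)→(D,X,+1)
state=D head=1 tape=X[X]XXX_____   (D,X)→(D,_,+1)
state=D head=2 tape=X_[X]XX_____   (D,X)→(D,_,+1)
state=D head=3 tape=X__[X]X_____   (D,X)→(D,_,+1)
state=D head=4 tape=X___[X]_____   (D,X)→(D,_,+1)
state=D head=5 tape=X____[_]____   (D,_)→(B,_,+1)
state=B head=6 tape=X_____[_]___   (B,_)→(A,Y,+1)
state=A head=7 tape=X_____Y[_]__   (A,_)→(D,_,-1)
state=D head=6 tape=X_____[Y]___   (D,Y)→(B,Y,-1)
state=B head=5 tape=X____[_]Y___   (B,_)→(A,Y,+1)
state=A head=6 tape=X____Y[Y]___   (A,Y)→(A,X,-1)
state=A head=5 tape=X____[Y]X___   (A,Y)→(A,X,-1)
state=A head=4 tape=X___[_]XX___   (A,_)→(D,_,-1)
state=D head=3 tape=X__[_]_XX___   (D,_)→(B,_,+1)
state=B head=4 tape=X___[_]XX___   (B,_)→(A,Y,+1)
state=A head=5 tape=X___Y[X]X___   (A,X)→(D,X,+1)
state=D head=6 tape=X___YX[X]___   (D,X)→(D,_,+1)
state=D head=7 tape=X___YX_[_]__   (D,_)→(B,_,+1)
state=B head=8 tape=X___YX__[_]_   (B,_)→(A,Y,+1)
state=A head=9 tape=X___YX__Y[_]
After 19 steps: state A, head at 9, tape X___YX__Y.

state A, head at 9, tape X___YX__Y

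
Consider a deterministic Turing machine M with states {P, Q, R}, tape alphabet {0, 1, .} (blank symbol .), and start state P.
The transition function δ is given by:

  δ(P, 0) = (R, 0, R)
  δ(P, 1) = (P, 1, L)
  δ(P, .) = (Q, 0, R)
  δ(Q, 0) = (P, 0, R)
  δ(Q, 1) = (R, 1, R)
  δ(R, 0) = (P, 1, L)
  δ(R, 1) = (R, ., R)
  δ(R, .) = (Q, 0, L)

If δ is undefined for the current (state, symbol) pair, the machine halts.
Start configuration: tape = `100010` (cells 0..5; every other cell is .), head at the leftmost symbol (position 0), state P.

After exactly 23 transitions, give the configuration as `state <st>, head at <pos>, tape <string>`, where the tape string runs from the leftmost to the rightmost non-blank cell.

state P, head at 5, tape 0.0..011

P | .[1]00010.   read 1 → write 1, move L, go to P
P | [.]100010.   read . → write 0, move R, go to Q
Q | 0[1]00010.   read 1 → write 1, move R, go to R
R | 01[0]0010.   read 0 → write 1, move L, go to P
P | 0[1]10010.   read 1 → write 1, move L, go to P
P | [0]110010.   read 0 → write 0, move R, go to R
R | 0[1]10010.   read 1 → write ., move R, go to R
R | 0.[1]0010.   read 1 → write ., move R, go to R
R | 0..[0]010.   read 0 → write 1, move L, go to P
P | 0.[.]1010.   read . → write 0, move R, go to Q
Q | 0.0[1]010.   read 1 → write 1, move R, go to R
R | 0.01[0]10.   read 0 → write 1, move L, go to P
P | 0.0[1]110.   read 1 → write 1, move L, go to P
P | 0.[0]1110.   read 0 → write 0, move R, go to R
R | 0.0[1]110.   read 1 → write ., move R, go to R
R | 0.0.[1]10.   read 1 → write ., move R, go to R
R | 0.0..[1]0.   read 1 → write ., move R, go to R
R | 0.0...[0].   read 0 → write 1, move L, go to P
P | 0.0..[.]1.   read . → write 0, move R, go to Q
Q | 0.0..0[1].   read 1 → write 1, move R, go to R
R | 0.0..01[.]   read . → write 0, move L, go to Q
Q | 0.0..0[1]0   read 1 → write 1, move R, go to R
R | 0.0..01[0]   read 0 → write 1, move L, go to P
P | 0.0..0[1]1
After 23 steps: state P, head at 5, tape 0.0..011.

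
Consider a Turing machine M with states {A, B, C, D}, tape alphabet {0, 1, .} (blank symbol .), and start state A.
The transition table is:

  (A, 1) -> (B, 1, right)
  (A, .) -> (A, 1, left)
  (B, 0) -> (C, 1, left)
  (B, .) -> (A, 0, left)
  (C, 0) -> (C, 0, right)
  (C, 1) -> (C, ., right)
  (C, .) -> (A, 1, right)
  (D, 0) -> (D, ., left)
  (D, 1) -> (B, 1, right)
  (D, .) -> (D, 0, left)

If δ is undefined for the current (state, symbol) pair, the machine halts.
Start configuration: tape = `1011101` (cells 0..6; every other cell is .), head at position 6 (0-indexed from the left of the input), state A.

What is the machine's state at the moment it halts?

B

A | 101110[1]...   read 1 → write 1, move right, go to B
B | 1011101[.]..   read . → write 0, move left, go to A
A | 101110[1]0..   read 1 → write 1, move right, go to B
B | 1011101[0]..   read 0 → write 1, move left, go to C
C | 101110[1]1..   read 1 → write ., move right, go to C
C | 101110.[1]..   read 1 → write ., move right, go to C
C | 101110..[.].   read . → write 1, move right, go to A
A | 101110..1[.]   read . → write 1, move left, go to A
A | 101110..[1]1   read 1 → write 1, move right, go to B
B | 101110..1[1]
No transition is defined for (B, 1); M halts in state B.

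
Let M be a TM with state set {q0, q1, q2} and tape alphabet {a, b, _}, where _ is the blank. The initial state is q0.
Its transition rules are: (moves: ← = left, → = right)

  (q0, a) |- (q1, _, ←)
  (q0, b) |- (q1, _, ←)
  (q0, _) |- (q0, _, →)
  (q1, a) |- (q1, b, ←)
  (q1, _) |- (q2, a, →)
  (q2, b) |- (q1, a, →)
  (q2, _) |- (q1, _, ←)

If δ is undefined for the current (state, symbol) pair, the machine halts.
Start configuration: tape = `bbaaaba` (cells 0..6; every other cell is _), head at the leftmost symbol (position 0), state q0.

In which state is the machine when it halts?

state=q0 head=0 tape=___[b]baaaba   (q0,b)→(q1,_,←)
state=q1 head=-1 tape=__[_]_baaaba   (q1,_)→(q2,a,→)
state=q2 head=0 tape=__a[_]baaaba   (q2,_)→(q1,_,←)
state=q1 head=-1 tape=__[a]_baaaba   (q1,a)→(q1,b,←)
state=q1 head=-2 tape=_[_]b_baaaba   (q1,_)→(q2,a,→)
state=q2 head=-1 tape=_a[b]_baaaba   (q2,b)→(q1,a,→)
state=q1 head=0 tape=_aa[_]baaaba   (q1,_)→(q2,a,→)
state=q2 head=1 tape=_aaa[b]aaaba   (q2,b)→(q1,a,→)
state=q1 head=2 tape=_aaaa[a]aaba   (q1,a)→(q1,b,←)
state=q1 head=1 tape=_aaa[a]baaba   (q1,a)→(q1,b,←)
state=q1 head=0 tape=_aa[a]bbaaba   (q1,a)→(q1,b,←)
state=q1 head=-1 tape=_a[a]bbbaaba   (q1,a)→(q1,b,←)
state=q1 head=-2 tape=_[a]bbbbaaba   (q1,a)→(q1,b,←)
state=q1 head=-3 tape=[_]bbbbbaaba   (q1,_)→(q2,a,→)
state=q2 head=-2 tape=a[b]bbbbaaba   (q2,b)→(q1,a,→)
state=q1 head=-1 tape=aa[b]bbbaaba
No transition is defined for (q1, b); M halts in state q1.

q1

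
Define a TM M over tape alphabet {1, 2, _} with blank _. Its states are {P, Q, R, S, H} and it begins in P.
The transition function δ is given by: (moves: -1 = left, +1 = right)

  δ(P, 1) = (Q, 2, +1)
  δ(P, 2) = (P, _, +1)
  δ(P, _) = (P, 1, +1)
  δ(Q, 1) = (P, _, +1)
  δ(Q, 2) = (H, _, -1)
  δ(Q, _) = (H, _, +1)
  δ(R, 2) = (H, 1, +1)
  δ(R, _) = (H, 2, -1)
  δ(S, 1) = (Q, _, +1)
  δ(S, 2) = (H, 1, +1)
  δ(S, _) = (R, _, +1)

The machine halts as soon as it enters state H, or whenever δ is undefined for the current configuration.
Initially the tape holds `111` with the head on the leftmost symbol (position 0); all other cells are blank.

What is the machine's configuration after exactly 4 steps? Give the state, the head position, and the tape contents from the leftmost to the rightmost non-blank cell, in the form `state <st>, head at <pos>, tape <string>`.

state H, head at 4, tape 2_2

P | [1]11__   read 1 → write 2, move +1, go to Q
Q | 2[1]1__   read 1 → write _, move +1, go to P
P | 2_[1]__   read 1 → write 2, move +1, go to Q
Q | 2_2[_]_   read _ → write _, move +1, go to H
H | 2_2_[_]
After 4 steps: state H, head at 4, tape 2_2.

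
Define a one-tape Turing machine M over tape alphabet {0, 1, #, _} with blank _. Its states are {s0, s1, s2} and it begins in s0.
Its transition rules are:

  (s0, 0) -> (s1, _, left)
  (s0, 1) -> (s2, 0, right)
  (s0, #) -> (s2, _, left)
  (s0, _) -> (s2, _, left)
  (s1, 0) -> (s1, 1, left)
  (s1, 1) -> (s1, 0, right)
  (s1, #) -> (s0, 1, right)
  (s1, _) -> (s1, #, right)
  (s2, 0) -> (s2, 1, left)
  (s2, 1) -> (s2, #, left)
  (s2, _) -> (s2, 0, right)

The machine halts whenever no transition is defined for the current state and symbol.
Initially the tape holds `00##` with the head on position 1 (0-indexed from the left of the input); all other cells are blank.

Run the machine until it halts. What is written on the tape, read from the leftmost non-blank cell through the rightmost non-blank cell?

s0 | _0[0]##   read 0 → write _, move left, go to s1
s1 | _[0]_##   read 0 → write 1, move left, go to s1
s1 | [_]1_##   read _ → write #, move right, go to s1
s1 | #[1]_##   read 1 → write 0, move right, go to s1
s1 | #0[_]##   read _ → write #, move right, go to s1
s1 | #0#[#]#   read # → write 1, move right, go to s0
s0 | #0#1[#]   read # → write _, move left, go to s2
s2 | #0#[1]_   read 1 → write #, move left, go to s2
s2 | #0[#]#_
The non-blank tape span at halt is #0##.

#0##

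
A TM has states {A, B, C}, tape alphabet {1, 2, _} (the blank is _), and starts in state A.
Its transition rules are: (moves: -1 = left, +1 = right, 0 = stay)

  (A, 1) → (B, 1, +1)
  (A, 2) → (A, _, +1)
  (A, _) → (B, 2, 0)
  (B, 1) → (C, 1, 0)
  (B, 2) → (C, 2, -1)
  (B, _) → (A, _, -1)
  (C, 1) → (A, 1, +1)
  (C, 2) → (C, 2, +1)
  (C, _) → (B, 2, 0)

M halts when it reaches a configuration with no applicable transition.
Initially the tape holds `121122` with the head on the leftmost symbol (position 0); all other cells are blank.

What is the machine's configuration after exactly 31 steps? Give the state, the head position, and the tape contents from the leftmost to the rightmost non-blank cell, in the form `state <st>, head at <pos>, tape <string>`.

state A, head at 7, tape 1_11___2

state=A head=0 tape=[1]21122__   (A,1)→(B,1,+1)
state=B head=1 tape=1[2]1122__   (B,2)→(C,2,-1)
state=C head=0 tape=[1]21122__   (C,1)→(A,1,+1)
state=A head=1 tape=1[2]1122__   (A,2)→(A,_,+1)
state=A head=2 tape=1_[1]122__   (A,1)→(B,1,+1)
state=B head=3 tape=1_1[1]22__   (B,1)→(C,1,0)
state=C head=3 tape=1_1[1]22__   (C,1)→(A,1,+1)
state=A head=4 tape=1_11[2]2__   (A,2)→(A,_,+1)
state=A head=5 tape=1_11_[2]__   (A,2)→(A,_,+1)
state=A head=6 tape=1_11__[_]_   (A,_)→(B,2,0)
state=B head=6 tape=1_11__[2]_   (B,2)→(C,2,-1)
state=C head=5 tape=1_11_[_]2_   (C,_)→(B,2,0)
state=B head=5 tape=1_11_[2]2_   (B,2)→(C,2,-1)
state=C head=4 tape=1_11[_]22_   (C,_)→(B,2,0)
state=B head=4 tape=1_11[2]22_   (B,2)→(C,2,-1)
state=C head=3 tape=1_1[1]222_   (C,1)→(A,1,+1)
state=A head=4 tape=1_11[2]22_   (A,2)→(A,_,+1)
state=A head=5 tape=1_11_[2]2_   (A,2)→(A,_,+1)
state=A head=6 tape=1_11__[2]_   (A,2)→(A,_,+1)
state=A head=7 tape=1_11___[_]   (A,_)→(B,2,0)
state=B head=7 tape=1_11___[2]   (B,2)→(C,2,-1)
state=C head=6 tape=1_11__[_]2   (C,_)→(B,2,0)
state=B head=6 tape=1_11__[2]2   (B,2)→(C,2,-1)
state=C head=5 tape=1_11_[_]22   (C,_)→(B,2,0)
state=B head=5 tape=1_11_[2]22   (B,2)→(C,2,-1)
state=C head=4 tape=1_11[_]222   (C,_)→(B,2,0)
state=B head=4 tape=1_11[2]222   (B,2)→(C,2,-1)
state=C head=3 tape=1_1[1]2222   (C,1)→(A,1,+1)
state=A head=4 tape=1_11[2]222   (A,2)→(A,_,+1)
state=A head=5 tape=1_11_[2]22   (A,2)→(A,_,+1)
state=A head=6 tape=1_11__[2]2   (A,2)→(A,_,+1)
state=A head=7 tape=1_11___[2]
After 31 steps: state A, head at 7, tape 1_11___2.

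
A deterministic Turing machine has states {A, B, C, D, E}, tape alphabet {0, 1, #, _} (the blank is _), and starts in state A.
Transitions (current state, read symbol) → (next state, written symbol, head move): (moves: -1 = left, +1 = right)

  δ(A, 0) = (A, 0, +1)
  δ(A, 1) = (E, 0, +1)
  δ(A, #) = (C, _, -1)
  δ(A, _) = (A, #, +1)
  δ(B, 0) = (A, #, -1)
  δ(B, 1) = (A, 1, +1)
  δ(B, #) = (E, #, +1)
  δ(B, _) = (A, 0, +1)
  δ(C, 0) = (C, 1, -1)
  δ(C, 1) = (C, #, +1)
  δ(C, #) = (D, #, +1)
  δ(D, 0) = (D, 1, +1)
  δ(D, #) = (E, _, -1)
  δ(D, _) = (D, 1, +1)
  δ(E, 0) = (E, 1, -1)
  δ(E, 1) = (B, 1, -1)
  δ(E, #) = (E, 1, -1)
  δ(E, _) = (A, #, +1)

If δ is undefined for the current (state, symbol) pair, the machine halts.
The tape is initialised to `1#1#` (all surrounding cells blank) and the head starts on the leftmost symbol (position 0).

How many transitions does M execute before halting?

state=A head=0 tape=__[1]#1#   (A,1)→(E,0,+1)
state=E head=1 tape=__0[#]1#   (E,#)→(E,1,-1)
state=E head=0 tape=__[0]11#   (E,0)→(E,1,-1)
state=E head=-1 tape=_[_]111#   (E,_)→(A,#,+1)
state=A head=0 tape=_#[1]11#   (A,1)→(E,0,+1)
state=E head=1 tape=_#0[1]1#   (E,1)→(B,1,-1)
state=B head=0 tape=_#[0]11#   (B,0)→(A,#,-1)
state=A head=-1 tape=_[#]#11#   (A,#)→(C,_,-1)
state=C head=-2 tape=[_]_#11#
M halts after 8 transitions.

8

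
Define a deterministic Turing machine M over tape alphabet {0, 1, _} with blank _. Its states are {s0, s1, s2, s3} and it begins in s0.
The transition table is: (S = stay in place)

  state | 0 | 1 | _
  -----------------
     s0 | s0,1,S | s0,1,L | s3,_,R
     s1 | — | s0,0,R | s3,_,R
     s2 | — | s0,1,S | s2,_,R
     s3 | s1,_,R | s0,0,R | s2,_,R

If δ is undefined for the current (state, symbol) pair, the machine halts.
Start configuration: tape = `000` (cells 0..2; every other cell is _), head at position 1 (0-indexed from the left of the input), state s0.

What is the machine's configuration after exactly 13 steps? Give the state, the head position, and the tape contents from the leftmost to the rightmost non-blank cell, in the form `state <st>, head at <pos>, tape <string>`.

state s0, head at 0, tape 110

state=s0 head=1 tape=_0[0]0   (s0,0)→(s0,1,S)
state=s0 head=1 tape=_0[1]0   (s0,1)→(s0,1,L)
state=s0 head=0 tape=_[0]10   (s0,0)→(s0,1,S)
state=s0 head=0 tape=_[1]10   (s0,1)→(s0,1,L)
state=s0 head=-1 tape=[_]110   (s0,_)→(s3,_,R)
state=s3 head=0 tape=_[1]10   (s3,1)→(s0,0,R)
state=s0 head=1 tape=_0[1]0   (s0,1)→(s0,1,L)
state=s0 head=0 tape=_[0]10   (s0,0)→(s0,1,S)
state=s0 head=0 tape=_[1]10   (s0,1)→(s0,1,L)
state=s0 head=-1 tape=[_]110   (s0,_)→(s3,_,R)
state=s3 head=0 tape=_[1]10   (s3,1)→(s0,0,R)
state=s0 head=1 tape=_0[1]0   (s0,1)→(s0,1,L)
state=s0 head=0 tape=_[0]10   (s0,0)→(s0,1,S)
state=s0 head=0 tape=_[1]10
After 13 steps: state s0, head at 0, tape 110.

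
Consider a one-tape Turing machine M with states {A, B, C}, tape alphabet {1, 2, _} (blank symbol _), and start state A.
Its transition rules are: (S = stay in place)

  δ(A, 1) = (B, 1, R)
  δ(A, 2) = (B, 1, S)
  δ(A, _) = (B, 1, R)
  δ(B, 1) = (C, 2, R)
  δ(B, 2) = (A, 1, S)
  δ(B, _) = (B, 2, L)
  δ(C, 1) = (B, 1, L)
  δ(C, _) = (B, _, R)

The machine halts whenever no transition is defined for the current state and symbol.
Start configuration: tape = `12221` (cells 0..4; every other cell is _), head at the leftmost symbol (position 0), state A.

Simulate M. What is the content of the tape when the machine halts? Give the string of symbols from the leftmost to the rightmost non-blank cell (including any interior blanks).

11111122

state=A head=0 tape=[1]2221___   (A,1)→(B,1,R)
state=B head=1 tape=1[2]221___   (B,2)→(A,1,S)
state=A head=1 tape=1[1]221___   (A,1)→(B,1,R)
state=B head=2 tape=11[2]21___   (B,2)→(A,1,S)
state=A head=2 tape=11[1]21___   (A,1)→(B,1,R)
state=B head=3 tape=111[2]1___   (B,2)→(A,1,S)
state=A head=3 tape=111[1]1___   (A,1)→(B,1,R)
state=B head=4 tape=1111[1]___   (B,1)→(C,2,R)
state=C head=5 tape=11112[_]__   (C,_)→(B,_,R)
state=B head=6 tape=11112_[_]_   (B,_)→(B,2,L)
state=B head=5 tape=11112[_]2_   (B,_)→(B,2,L)
state=B head=4 tape=1111[2]22_   (B,2)→(A,1,S)
state=A head=4 tape=1111[1]22_   (A,1)→(B,1,R)
state=B head=5 tape=11111[2]2_   (B,2)→(A,1,S)
state=A head=5 tape=11111[1]2_   (A,1)→(B,1,R)
state=B head=6 tape=111111[2]_   (B,2)→(A,1,S)
state=A head=6 tape=111111[1]_   (A,1)→(B,1,R)
state=B head=7 tape=1111111[_]   (B,_)→(B,2,L)
state=B head=6 tape=111111[1]2   (B,1)→(C,2,R)
state=C head=7 tape=1111112[2]
The non-blank tape span at halt is 11111122.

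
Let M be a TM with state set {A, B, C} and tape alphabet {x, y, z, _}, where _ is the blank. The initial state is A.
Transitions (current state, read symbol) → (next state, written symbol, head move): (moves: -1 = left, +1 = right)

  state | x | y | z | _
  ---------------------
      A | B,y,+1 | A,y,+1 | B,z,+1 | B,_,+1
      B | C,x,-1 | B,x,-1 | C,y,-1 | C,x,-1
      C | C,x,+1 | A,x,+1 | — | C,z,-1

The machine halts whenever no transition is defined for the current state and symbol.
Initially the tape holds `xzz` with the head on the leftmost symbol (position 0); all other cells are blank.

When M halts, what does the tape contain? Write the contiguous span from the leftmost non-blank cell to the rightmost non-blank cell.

xyzx

state=A head=0 tape=[x]zz_   (A,x)→(B,y,+1)
state=B head=1 tape=y[z]z_   (B,z)→(C,y,-1)
state=C head=0 tape=[y]yz_   (C,y)→(A,x,+1)
state=A head=1 tape=x[y]z_   (A,y)→(A,y,+1)
state=A head=2 tape=xy[z]_   (A,z)→(B,z,+1)
state=B head=3 tape=xyz[_]   (B,_)→(C,x,-1)
state=C head=2 tape=xy[z]x
The non-blank tape span at halt is xyzx.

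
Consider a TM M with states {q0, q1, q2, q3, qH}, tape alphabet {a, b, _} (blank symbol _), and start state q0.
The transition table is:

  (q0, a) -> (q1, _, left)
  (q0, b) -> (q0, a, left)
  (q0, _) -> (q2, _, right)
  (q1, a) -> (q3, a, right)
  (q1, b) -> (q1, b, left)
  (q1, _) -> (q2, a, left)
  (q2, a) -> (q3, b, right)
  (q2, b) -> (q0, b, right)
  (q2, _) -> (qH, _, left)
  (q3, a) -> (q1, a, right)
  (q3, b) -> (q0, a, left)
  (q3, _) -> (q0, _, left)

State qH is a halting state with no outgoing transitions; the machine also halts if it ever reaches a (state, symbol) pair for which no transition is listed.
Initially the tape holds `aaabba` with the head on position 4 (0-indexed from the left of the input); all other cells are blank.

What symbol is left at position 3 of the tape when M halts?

a

q0 | ___aaab[b]a   read b → write a, move left, go to q0
q0 | ___aaa[b]aa   read b → write a, move left, go to q0
q0 | ___aa[a]aaa   read a → write _, move left, go to q1
q1 | ___a[a]_aaa   read a → write a, move right, go to q3
q3 | ___aa[_]aaa   read _ → write _, move left, go to q0
q0 | ___a[a]_aaa   read a → write _, move left, go to q1
q1 | ___[a]__aaa   read a → write a, move right, go to q3
q3 | ___a[_]_aaa   read _ → write _, move left, go to q0
q0 | ___[a]__aaa   read a → write _, move left, go to q1
q1 | __[_]___aaa   read _ → write a, move left, go to q2
q2 | _[_]a___aaa   read _ → write _, move left, go to qH
qH | [_]_a___aaa
Cell 3 holds a when M halts.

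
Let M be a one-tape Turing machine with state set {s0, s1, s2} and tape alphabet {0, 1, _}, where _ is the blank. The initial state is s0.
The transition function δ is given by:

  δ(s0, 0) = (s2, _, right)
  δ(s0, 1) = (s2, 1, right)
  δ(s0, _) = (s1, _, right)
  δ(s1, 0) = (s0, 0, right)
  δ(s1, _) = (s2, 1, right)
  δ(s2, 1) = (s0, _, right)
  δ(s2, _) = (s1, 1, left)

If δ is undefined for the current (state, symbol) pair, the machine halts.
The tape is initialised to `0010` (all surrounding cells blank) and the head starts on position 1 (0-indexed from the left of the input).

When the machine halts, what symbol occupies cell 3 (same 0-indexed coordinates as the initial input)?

s0 | 0[0]10____   read 0 → write _, move right, go to s2
s2 | 0_[1]0____   read 1 → write _, move right, go to s0
s0 | 0__[0]____   read 0 → write _, move right, go to s2
s2 | 0___[_]___   read _ → write 1, move left, go to s1
s1 | 0__[_]1___   read _ → write 1, move right, go to s2
s2 | 0__1[1]___   read 1 → write _, move right, go to s0
s0 | 0__1_[_]__   read _ → write _, move right, go to s1
s1 | 0__1__[_]_   read _ → write 1, move right, go to s2
s2 | 0__1__1[_]   read _ → write 1, move left, go to s1
s1 | 0__1__[1]1
Cell 3 holds 1 when M halts.

1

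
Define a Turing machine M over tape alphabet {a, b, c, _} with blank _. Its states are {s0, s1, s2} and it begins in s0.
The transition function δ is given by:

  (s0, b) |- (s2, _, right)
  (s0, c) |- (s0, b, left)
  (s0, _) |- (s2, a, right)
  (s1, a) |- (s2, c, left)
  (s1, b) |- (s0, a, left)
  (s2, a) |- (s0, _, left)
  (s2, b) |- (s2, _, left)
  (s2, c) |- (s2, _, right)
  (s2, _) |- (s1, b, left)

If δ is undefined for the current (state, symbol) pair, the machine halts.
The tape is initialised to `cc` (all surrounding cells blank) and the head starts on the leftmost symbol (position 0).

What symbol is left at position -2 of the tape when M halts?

c

state=s0 head=0 tape=____[c]c   (s0,c)→(s0,b,left)
state=s0 head=-1 tape=___[_]bc   (s0,_)→(s2,a,right)
state=s2 head=0 tape=___a[b]c   (s2,b)→(s2,_,left)
state=s2 head=-1 tape=___[a]_c   (s2,a)→(s0,_,left)
state=s0 head=-2 tape=__[_]__c   (s0,_)→(s2,a,right)
state=s2 head=-1 tape=__a[_]_c   (s2,_)→(s1,b,left)
state=s1 head=-2 tape=__[a]b_c   (s1,a)→(s2,c,left)
state=s2 head=-3 tape=_[_]cb_c   (s2,_)→(s1,b,left)
state=s1 head=-4 tape=[_]bcb_c
Cell -2 holds c when M halts.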